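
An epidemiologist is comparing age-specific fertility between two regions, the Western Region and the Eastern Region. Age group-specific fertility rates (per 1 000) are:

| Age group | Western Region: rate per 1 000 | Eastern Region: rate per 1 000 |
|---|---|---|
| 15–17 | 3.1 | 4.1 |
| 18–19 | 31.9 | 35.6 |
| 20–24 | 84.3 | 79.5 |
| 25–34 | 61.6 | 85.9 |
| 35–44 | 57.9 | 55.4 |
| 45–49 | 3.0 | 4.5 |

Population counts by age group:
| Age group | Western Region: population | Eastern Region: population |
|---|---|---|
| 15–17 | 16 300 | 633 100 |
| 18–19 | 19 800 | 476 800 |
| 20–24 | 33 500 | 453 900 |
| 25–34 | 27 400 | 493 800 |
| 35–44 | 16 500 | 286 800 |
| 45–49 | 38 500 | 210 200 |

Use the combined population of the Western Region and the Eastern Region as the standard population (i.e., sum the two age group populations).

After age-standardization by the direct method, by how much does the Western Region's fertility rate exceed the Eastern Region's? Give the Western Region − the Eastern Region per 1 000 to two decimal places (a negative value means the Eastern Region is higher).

-4.59

Combined standard total = 2 706 600; weights = 0.2399, 0.1835, 0.1801, 0.1926, 0.1121, 0.0919.
The Western Region: 0.2399×3.1 + 0.1835×31.9 + 0.1801×84.3 + 0.1926×61.6 + 0.1121×57.9 + 0.0919×3.0 = 40.4033 per 1 000.
The Eastern Region: 0.2399×4.1 + 0.1835×35.6 + 0.1801×79.5 + 0.1926×85.9 + 0.1121×55.4 + 0.0919×4.5 = 44.9948 per 1 000.
Difference = 40.4033 − 44.9948 = -4.5915.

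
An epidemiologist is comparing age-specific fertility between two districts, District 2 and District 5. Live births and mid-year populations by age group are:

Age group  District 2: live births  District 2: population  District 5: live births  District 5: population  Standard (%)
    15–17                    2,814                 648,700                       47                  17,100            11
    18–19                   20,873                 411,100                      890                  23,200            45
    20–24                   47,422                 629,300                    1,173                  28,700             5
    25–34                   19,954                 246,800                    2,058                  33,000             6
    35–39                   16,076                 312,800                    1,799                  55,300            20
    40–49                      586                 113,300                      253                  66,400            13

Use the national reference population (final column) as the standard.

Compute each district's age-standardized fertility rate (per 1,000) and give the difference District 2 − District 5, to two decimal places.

Age-specific rates per 1,000 for District 2: 4.338, 50.774, 75.357, 80.851, 51.394, 5.172.
For District 5: 2.749, 38.362, 40.871, 62.364, 32.532, 3.810.
Standard weights: 0.11, 0.45, 0.05, 0.06, 0.20, 0.13.
District 2: 0.1100×4.338 + 0.4500×50.774 + 0.0500×75.357 + 0.0600×80.851 + 0.2000×51.394 + 0.1300×5.172 = 42.8953 per 1,000.
District 5: 0.1100×2.749 + 0.4500×38.362 + 0.0500×40.871 + 0.0600×62.364 + 0.2000×32.532 + 0.1300×3.810 = 30.3523 per 1,000.
Difference = 42.8953 − 30.3523 = 12.5430.

12.54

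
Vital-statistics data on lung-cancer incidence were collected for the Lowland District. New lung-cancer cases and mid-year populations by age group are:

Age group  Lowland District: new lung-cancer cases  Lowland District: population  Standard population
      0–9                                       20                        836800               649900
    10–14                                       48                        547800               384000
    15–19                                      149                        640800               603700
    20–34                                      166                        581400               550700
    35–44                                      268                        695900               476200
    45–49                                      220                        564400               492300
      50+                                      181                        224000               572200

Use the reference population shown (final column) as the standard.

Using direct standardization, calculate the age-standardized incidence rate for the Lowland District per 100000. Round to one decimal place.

31.8

Age-specific rates per 100000 for the Lowland District: 2.39, 8.76, 23.25, 28.55, 38.51, 38.98, 80.80.
Standard total = 3729000; weights = 0.1743, 0.1030, 0.1619, 0.1477, 0.1277, 0.1320, 0.1534.
Standardized rate: 0.1743×2.39 + 0.1030×8.76 + 0.1619×23.25 + 0.1477×28.55 + 0.1277×38.51 + 0.1320×38.98 + 0.1534×80.80 = 31.7627 per 100000.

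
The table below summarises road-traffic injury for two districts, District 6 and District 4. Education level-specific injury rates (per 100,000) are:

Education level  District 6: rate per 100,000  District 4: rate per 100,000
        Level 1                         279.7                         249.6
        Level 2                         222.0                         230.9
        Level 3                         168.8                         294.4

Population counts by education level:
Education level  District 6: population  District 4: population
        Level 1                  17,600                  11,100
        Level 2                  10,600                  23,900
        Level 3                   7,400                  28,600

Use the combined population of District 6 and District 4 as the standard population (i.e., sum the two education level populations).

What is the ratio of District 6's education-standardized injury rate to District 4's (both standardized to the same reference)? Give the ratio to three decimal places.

0.846

Combined standard total = 99,200; weights = 0.2893, 0.3478, 0.3629.
District 6: 0.2893×279.7 + 0.3478×222.0 + 0.3629×168.8 = 219.3870 per 100,000.
District 4: 0.2893×249.6 + 0.3478×230.9 + 0.3629×294.4 = 259.3545 per 100,000.
Ratio = 219.3870 ÷ 259.3545 = 0.84590.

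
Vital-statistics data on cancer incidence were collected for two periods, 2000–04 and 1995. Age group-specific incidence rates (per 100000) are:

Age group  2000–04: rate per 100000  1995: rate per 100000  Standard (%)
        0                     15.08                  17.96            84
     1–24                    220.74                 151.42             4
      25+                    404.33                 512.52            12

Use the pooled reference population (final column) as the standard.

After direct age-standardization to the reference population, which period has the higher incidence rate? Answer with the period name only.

1995

Standard weights: 0.84, 0.04, 0.12.
2000–04: 0.8400×15.08 + 0.0400×220.74 + 0.1200×404.33 = 70.0164 per 100000.
1995: 0.8400×17.96 + 0.0400×151.42 + 0.1200×512.52 = 82.6456 per 100000.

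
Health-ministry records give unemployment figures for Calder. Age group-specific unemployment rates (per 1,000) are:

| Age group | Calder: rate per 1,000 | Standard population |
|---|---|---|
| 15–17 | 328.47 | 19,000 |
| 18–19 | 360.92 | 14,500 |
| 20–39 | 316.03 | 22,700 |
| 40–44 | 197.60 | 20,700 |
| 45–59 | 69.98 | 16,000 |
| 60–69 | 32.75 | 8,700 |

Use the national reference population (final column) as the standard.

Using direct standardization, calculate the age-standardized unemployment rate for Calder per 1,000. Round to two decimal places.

237.63

Standard total = 101,600; weights = 0.1870, 0.1427, 0.2234, 0.2037, 0.1575, 0.0856.
Standardized rate: 0.1870×328.47 + 0.1427×360.92 + 0.2234×316.03 + 0.2037×197.60 + 0.1575×69.98 + 0.0856×32.75 = 237.6287 per 1,000.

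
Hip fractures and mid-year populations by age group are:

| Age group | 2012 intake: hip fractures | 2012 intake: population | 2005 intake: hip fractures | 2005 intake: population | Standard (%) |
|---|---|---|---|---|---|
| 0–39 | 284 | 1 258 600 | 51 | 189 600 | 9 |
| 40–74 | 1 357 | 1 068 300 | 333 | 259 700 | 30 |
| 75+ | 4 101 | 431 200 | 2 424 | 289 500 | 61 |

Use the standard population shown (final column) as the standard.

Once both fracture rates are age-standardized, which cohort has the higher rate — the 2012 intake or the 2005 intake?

Age-specific rates per 100 000 for the 2012 intake: 22.56, 127.02, 951.07.
For the 2005 intake: 26.90, 128.22, 837.31.
Standard weights: 0.09, 0.30, 0.61.
The 2012 intake: 0.0900×22.56 + 0.3000×127.02 + 0.6100×951.07 = 620.2888 per 100 000.
The 2005 intake: 0.0900×26.90 + 0.3000×128.22 + 0.6100×837.31 = 551.6448 per 100 000.
The crude rates (208.19 vs 380.08) would put the 2005 intake higher, but that reflects its age composition; once standardized to a common age structure, the 2012 intake has the higher underlying rate.

2012 intake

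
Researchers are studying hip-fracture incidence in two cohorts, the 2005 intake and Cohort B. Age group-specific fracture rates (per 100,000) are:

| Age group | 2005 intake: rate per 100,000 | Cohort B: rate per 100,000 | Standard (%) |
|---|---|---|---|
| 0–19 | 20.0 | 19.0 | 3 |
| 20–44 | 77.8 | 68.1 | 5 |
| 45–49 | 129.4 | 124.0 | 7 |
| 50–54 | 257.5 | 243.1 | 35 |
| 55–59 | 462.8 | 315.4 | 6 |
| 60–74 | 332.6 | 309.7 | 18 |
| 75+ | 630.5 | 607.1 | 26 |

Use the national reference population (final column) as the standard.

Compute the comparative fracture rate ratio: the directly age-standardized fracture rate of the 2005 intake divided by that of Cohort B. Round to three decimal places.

1.076

Standard weights: 0.03, 0.05, 0.07, 0.35, 0.06, 0.18, 0.26.
The 2005 intake: 0.0300×20.0 + 0.0500×77.8 + 0.0700×129.4 + 0.3500×257.5 + 0.0600×462.8 + 0.1800×332.6 + 0.2600×630.5 = 355.2390 per 100,000.
Cohort B: 0.0300×19.0 + 0.0500×68.1 + 0.0700×124.0 + 0.3500×243.1 + 0.0600×315.4 + 0.1800×309.7 + 0.2600×607.1 = 330.2560 per 100,000.
Ratio = 355.2390 ÷ 330.2560 = 1.07565.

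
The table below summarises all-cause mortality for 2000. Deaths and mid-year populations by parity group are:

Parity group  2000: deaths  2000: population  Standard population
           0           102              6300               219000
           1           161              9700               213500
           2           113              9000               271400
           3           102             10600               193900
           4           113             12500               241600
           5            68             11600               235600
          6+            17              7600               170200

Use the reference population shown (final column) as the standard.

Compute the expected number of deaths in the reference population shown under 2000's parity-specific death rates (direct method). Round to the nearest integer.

16309

Parity-specific rates per 100000 for 2000: 1619.05, 1659.79, 1255.56, 962.26, 904.00, 586.21, 223.68.
Expected deaths = Σ (standard pop × parity-specific rate ÷ 100000)
= 219000×1619.05/100000 + 213500×1659.79/100000 + 271400×1255.56/100000 + 193900×962.26/100000 + 241600×904.00/100000 + 235600×586.21/100000 + 170200×223.68/100000
= 3545.71 + 3543.66 + 3407.58 + 1865.83 + 2184.06 + 1381.10 + 380.71 = 16308.66.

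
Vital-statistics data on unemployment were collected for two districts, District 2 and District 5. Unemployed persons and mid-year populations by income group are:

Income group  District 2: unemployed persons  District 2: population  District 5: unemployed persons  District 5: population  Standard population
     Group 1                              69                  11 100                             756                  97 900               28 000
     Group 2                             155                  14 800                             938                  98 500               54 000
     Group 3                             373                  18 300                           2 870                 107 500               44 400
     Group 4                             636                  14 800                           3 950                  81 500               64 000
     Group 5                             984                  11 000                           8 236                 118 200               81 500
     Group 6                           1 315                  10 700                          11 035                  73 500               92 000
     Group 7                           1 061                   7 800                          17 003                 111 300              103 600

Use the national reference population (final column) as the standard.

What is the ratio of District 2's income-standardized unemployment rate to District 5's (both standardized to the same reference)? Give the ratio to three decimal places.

0.919

Income-specific rates per 1 000 for District 2: 6.216, 10.473, 20.383, 42.973, 89.455, 122.897, 136.026.
For District 5: 7.722, 9.523, 26.698, 48.466, 69.679, 150.136, 152.767.
Standard total = 467 500; weights = 0.0599, 0.1155, 0.0950, 0.1369, 0.1743, 0.1968, 0.2216.
District 2: 0.0599×6.216 + 0.1155×10.473 + 0.0950×20.383 + 0.1369×42.973 + 0.1743×89.455 + 0.1968×122.897 + 0.2216×136.026 = 79.3245 per 1 000.
District 5: 0.0599×7.722 + 0.1155×9.523 + 0.0950×26.698 + 0.1369×48.466 + 0.1743×69.679 + 0.1968×150.136 + 0.2216×152.767 = 86.2795 per 1 000.
Ratio = 79.3245 ÷ 86.2795 = 0.91939.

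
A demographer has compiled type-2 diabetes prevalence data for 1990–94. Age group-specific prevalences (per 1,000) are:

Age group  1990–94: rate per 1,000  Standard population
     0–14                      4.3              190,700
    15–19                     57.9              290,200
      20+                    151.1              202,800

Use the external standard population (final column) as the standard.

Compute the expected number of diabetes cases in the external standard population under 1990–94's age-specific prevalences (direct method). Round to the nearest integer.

48266

Expected diabetes cases = Σ (standard pop × age-specific rate ÷ 1,000)
= 190,700×4.3/1,000 + 290,200×57.9/1,000 + 202,800×151.1/1,000
= 820.01 + 16802.58 + 30643.08 = 48265.67.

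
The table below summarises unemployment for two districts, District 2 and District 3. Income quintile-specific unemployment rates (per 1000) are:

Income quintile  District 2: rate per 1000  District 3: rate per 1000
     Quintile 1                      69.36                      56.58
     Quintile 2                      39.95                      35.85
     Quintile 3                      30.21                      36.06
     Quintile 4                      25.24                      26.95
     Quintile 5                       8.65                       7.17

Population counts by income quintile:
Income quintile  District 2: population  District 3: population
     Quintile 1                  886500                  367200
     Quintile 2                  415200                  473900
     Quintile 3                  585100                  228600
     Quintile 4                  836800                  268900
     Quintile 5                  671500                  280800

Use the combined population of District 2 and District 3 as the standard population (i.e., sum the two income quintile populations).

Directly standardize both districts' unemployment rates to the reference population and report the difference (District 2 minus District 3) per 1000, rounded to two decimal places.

Combined standard total = 5014500; weights = 0.2500, 0.1773, 0.1623, 0.2205, 0.1899.
District 2: 0.2500×69.36 + 0.1773×39.95 + 0.1623×30.21 + 0.2205×25.24 + 0.1899×8.65 = 36.5347 per 1000.
District 3: 0.2500×56.58 + 0.1773×35.85 + 0.1623×36.06 + 0.2205×26.95 + 0.1899×7.17 = 33.6578 per 1000.
Difference = 36.5347 − 33.6578 = 2.8769.

2.88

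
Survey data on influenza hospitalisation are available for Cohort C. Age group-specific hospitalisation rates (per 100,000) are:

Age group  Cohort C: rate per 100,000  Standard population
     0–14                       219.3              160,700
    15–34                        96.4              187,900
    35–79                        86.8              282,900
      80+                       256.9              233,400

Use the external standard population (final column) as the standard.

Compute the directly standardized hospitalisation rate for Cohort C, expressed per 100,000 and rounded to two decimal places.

Standard total = 864,900; weights = 0.1858, 0.2173, 0.3271, 0.2699.
Standardized rate: 0.1858×219.3 + 0.2173×96.4 + 0.3271×86.8 + 0.2699×256.9 = 159.4072 per 100,000.

159.41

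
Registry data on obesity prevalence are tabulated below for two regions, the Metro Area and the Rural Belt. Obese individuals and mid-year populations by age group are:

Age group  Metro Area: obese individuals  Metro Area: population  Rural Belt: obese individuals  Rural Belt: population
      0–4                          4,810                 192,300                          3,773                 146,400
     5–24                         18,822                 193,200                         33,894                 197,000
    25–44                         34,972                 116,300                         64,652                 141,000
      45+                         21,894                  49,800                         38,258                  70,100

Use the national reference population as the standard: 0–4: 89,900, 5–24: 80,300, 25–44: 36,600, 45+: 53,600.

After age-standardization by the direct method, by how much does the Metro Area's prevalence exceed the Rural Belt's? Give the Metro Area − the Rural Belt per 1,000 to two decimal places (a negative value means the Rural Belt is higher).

Age-specific rates per 1,000 for the Metro Area: 25.013, 97.422, 300.705, 439.639.
For the Rural Belt: 25.772, 172.051, 458.525, 545.763.
Standard total = 260,400; weights = 0.3452, 0.3084, 0.1406, 0.2058.
The Metro Area: 0.3452×25.013 + 0.3084×97.422 + 0.1406×300.705 + 0.2058×439.639 = 171.4367 per 1,000.
The Rural Belt: 0.3452×25.772 + 0.3084×172.051 + 0.1406×458.525 + 0.2058×545.763 = 238.7384 per 1,000.
Difference = 171.4367 − 238.7384 = -67.3017.

-67.30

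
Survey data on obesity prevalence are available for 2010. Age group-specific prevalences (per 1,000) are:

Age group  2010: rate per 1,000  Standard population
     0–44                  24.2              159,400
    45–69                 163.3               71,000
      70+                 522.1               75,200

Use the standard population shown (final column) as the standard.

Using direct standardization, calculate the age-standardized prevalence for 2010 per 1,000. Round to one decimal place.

179.0

Standard total = 305,600; weights = 0.5216, 0.2323, 0.2461.
Standardized rate: 0.5216×24.2 + 0.2323×163.3 + 0.2461×522.1 = 179.0370 per 1,000.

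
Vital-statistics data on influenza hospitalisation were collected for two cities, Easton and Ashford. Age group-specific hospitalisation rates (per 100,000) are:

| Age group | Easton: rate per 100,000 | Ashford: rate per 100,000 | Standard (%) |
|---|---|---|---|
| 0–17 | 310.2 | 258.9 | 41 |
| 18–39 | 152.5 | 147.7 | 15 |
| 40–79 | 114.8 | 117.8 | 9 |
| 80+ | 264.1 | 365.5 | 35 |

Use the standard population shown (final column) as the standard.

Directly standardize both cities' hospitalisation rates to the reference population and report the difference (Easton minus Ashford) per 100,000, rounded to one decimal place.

Standard weights: 0.41, 0.15, 0.09, 0.35.
Easton: 0.4100×310.2 + 0.1500×152.5 + 0.0900×114.8 + 0.3500×264.1 = 252.8240 per 100,000.
Ashford: 0.4100×258.9 + 0.1500×147.7 + 0.0900×117.8 + 0.3500×365.5 = 266.8310 per 100,000.
Difference = 252.8240 − 266.8310 = -14.0070.

-14.0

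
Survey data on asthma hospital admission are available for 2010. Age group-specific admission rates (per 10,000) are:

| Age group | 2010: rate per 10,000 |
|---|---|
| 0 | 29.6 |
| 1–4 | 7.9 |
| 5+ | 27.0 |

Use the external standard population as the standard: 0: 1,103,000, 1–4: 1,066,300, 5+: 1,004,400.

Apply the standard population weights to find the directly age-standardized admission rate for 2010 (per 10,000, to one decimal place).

21.5

Standard total = 3,173,700; weights = 0.3475, 0.3360, 0.3165.
Standardized rate: 0.3475×29.6 + 0.3360×7.9 + 0.3165×27.0 = 21.4864 per 10,000.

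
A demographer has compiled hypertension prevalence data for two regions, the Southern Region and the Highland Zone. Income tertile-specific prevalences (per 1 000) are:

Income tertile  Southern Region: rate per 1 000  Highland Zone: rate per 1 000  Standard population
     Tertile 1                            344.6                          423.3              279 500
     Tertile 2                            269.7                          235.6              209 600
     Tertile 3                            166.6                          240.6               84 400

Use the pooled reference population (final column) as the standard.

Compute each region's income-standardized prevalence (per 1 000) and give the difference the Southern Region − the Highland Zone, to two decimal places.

-36.78

Standard total = 573 500; weights = 0.4874, 0.3655, 0.1472.
The Southern Region: 0.4874×344.6 + 0.3655×269.7 + 0.1472×166.6 = 291.0303 per 1 000.
The Highland Zone: 0.4874×423.3 + 0.3655×235.6 + 0.1472×240.6 = 327.8130 per 1 000.
Difference = 291.0303 − 327.8130 = -36.7827.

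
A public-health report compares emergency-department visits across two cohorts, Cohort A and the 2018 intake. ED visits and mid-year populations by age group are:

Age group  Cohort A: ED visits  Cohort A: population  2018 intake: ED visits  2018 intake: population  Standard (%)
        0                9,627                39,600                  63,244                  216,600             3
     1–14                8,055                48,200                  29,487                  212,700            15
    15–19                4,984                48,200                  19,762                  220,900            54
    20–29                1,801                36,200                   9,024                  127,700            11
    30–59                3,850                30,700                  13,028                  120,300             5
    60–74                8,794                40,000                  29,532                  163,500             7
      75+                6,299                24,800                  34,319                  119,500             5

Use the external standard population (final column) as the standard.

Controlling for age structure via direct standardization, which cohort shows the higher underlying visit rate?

Cohort A

Age-specific rates per 1,000 for Cohort A: 243.106, 167.116, 103.402, 49.751, 125.407, 219.850, 253.992.
For the 2018 intake: 291.985, 138.632, 89.461, 70.666, 108.296, 180.624, 287.188.
Standard weights: 0.03, 0.15, 0.54, 0.11, 0.05, 0.07, 0.05.
Cohort A: 0.0300×243.106 + 0.1500×167.116 + 0.5400×103.402 + 0.1100×49.751 + 0.0500×125.407 + 0.0700×219.850 + 0.0500×253.992 = 128.0301 per 1,000.
The 2018 intake: 0.0300×291.985 + 0.1500×138.632 + 0.5400×89.461 + 0.1100×70.666 + 0.0500×108.296 + 0.0700×180.624 + 0.0500×287.188 = 118.0545 per 1,000.
The crude rates (162.16 vs 167.96) would put the 2018 intake higher, but that reflects its age composition; once standardized to a common age structure, Cohort A has the higher underlying rate.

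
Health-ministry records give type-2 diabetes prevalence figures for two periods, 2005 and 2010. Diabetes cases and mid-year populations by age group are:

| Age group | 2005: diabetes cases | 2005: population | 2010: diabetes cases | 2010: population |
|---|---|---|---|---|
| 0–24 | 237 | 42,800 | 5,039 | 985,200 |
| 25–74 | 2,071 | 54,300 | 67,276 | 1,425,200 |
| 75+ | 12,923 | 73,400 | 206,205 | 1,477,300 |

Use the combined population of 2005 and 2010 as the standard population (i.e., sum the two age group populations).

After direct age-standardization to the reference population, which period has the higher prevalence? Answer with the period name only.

Age-specific rates per 1,000 for 2005: 5.537, 38.140, 176.063.
For 2010: 5.115, 47.205, 139.582.
Combined standard total = 4,058,200; weights = 0.2533, 0.3646, 0.3821.
2005: 0.2533×5.537 + 0.3646×38.140 + 0.3821×176.063 = 82.5836 per 1,000.
2010: 0.2533×5.115 + 0.3646×47.205 + 0.3821×139.582 = 71.8416 per 1,000.

2005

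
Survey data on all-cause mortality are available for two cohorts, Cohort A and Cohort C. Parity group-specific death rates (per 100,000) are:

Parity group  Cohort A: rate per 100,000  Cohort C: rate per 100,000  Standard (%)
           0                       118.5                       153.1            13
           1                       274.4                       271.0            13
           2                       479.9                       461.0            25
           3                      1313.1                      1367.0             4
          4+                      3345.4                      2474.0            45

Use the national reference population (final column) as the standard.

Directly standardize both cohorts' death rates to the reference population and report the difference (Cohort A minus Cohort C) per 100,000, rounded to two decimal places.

390.64

Standard weights: 0.13, 0.13, 0.25, 0.04, 0.45.
Cohort A: 0.1300×118.5 + 0.1300×274.4 + 0.2500×479.9 + 0.0400×1313.1 + 0.4500×3345.4 = 1729.0060 per 100,000.
Cohort C: 0.1300×153.1 + 0.1300×271.0 + 0.2500×461.0 + 0.0400×1367.0 + 0.4500×2474.0 = 1338.3630 per 100,000.
Difference = 1729.0060 − 1338.3630 = 390.6430.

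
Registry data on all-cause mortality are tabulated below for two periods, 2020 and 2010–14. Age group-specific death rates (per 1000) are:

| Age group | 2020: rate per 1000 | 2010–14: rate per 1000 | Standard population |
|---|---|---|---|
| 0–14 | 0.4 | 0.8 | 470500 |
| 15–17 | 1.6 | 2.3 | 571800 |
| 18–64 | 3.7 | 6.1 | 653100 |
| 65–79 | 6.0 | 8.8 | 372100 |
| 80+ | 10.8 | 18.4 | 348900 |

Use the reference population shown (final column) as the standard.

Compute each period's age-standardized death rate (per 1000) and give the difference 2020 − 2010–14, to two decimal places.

-2.42

Standard total = 2416400; weights = 0.1947, 0.2366, 0.2703, 0.1540, 0.1444.
2020: 0.1947×0.4 + 0.2366×1.6 + 0.2703×3.7 + 0.1540×6.0 + 0.1444×10.8 = 3.9399 per 1000.
2010–14: 0.1947×0.8 + 0.2366×2.3 + 0.2703×6.1 + 0.1540×8.8 + 0.1444×18.4 = 6.3606 per 1000.
Difference = 3.9399 − 6.3606 = -2.4207.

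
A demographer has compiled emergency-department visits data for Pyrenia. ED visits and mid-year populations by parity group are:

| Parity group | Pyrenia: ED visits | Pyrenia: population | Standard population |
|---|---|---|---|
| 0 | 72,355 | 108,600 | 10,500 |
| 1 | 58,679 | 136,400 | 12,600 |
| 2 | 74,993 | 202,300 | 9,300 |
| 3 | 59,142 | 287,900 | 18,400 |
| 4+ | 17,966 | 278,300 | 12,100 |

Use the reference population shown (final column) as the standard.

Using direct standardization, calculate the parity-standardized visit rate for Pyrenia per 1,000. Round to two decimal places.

Parity-specific rates per 1,000 for Pyrenia: 666.252, 430.198, 370.702, 205.425, 64.556.
Standard total = 62,900; weights = 0.1669, 0.2003, 0.1479, 0.2925, 0.1924.
Standardized rate: 0.1669×666.252 + 0.2003×430.198 + 0.1479×370.702 + 0.2925×205.425 + 0.1924×64.556 = 324.7159 per 1,000.

324.72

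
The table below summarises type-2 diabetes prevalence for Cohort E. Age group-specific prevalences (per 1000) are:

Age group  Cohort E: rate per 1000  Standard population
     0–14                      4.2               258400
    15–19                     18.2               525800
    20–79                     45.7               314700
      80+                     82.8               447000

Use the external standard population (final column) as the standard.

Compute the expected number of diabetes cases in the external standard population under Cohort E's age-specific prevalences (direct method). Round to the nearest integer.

62048

Expected diabetes cases = Σ (standard pop × age-specific rate ÷ 1000)
= 258400×4.2/1000 + 525800×18.2/1000 + 314700×45.7/1000 + 447000×82.8/1000
= 1085.28 + 9569.56 + 14381.79 + 37011.60 = 62048.23.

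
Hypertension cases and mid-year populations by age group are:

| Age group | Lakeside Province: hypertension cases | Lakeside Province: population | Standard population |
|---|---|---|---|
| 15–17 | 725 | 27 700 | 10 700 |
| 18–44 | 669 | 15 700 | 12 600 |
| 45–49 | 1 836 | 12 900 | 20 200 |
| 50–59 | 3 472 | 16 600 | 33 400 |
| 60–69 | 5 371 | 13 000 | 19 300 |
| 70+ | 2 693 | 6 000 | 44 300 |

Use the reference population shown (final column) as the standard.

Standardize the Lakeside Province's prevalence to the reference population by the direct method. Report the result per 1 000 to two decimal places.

274.27

Age-specific rates per 1 000 for the Lakeside Province: 26.173, 42.611, 142.326, 209.157, 413.154, 448.833.
Standard total = 140 500; weights = 0.0762, 0.0897, 0.1438, 0.2377, 0.1374, 0.3153.
Standardized rate: 0.0762×26.173 + 0.0897×42.611 + 0.1438×142.326 + 0.2377×209.157 + 0.1374×413.154 + 0.3153×448.833 = 274.2701 per 1 000.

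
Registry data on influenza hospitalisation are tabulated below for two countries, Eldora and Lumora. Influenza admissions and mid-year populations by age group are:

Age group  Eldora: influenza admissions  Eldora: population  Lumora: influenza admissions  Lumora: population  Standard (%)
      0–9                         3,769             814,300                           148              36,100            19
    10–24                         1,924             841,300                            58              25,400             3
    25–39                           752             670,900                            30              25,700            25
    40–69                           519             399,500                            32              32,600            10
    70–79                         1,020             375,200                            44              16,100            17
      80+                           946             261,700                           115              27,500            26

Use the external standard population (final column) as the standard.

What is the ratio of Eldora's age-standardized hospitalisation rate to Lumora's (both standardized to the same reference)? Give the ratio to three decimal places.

Age-specific rates per 100,000 for Eldora: 462.85, 228.69, 112.09, 129.91, 271.86, 361.48.
For Lumora: 409.97, 228.35, 116.73, 98.16, 273.29, 418.18.
Standard weights: 0.19, 0.03, 0.25, 0.10, 0.17, 0.26.
Eldora: 0.1900×462.85 + 0.0300×228.69 + 0.2500×112.09 + 0.1000×129.91 + 0.1700×271.86 + 0.2600×361.48 = 276.0167 per 100,000.
Lumora: 0.1900×409.97 + 0.0300×228.35 + 0.2500×116.73 + 0.1000×98.16 + 0.1700×273.29 + 0.2600×418.18 = 278.9309 per 100,000.
Ratio = 276.0167 ÷ 278.9309 = 0.98955.

0.990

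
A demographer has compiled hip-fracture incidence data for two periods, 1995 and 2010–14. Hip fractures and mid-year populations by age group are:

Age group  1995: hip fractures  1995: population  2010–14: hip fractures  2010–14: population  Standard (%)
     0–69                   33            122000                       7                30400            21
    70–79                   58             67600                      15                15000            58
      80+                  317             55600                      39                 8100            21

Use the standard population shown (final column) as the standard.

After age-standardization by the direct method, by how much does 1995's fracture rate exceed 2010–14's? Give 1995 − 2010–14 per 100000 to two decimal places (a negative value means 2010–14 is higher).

Age-specific rates per 100000 for 1995: 27.05, 85.80, 570.14.
For 2010–14: 23.03, 100.00, 481.48.
Standard weights: 0.21, 0.58, 0.21.
1995: 0.2100×27.05 + 0.5800×85.80 + 0.2100×570.14 = 175.1739 per 100000.
2010–14: 0.2100×23.03 + 0.5800×100.00 + 0.2100×481.48 = 163.9466 per 100000.
Difference = 175.1739 − 163.9466 = 11.2272.

11.23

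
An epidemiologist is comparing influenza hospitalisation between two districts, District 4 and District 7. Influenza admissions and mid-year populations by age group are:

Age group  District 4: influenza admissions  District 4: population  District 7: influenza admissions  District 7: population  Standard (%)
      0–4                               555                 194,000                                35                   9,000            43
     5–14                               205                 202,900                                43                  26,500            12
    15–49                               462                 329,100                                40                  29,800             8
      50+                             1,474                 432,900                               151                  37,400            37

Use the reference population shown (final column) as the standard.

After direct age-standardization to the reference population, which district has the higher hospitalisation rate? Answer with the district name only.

District 7

Age-specific rates per 100,000 for District 4: 286.08, 101.03, 140.38, 340.49.
For District 7: 388.89, 162.26, 134.23, 403.74.
Standard weights: 0.43, 0.12, 0.08, 0.37.
District 4: 0.4300×286.08 + 0.1200×101.03 + 0.0800×140.38 + 0.3700×340.49 = 272.3532 per 100,000.
District 7: 0.4300×388.89 + 0.1200×162.26 + 0.0800×134.23 + 0.3700×403.74 = 346.8172 per 100,000.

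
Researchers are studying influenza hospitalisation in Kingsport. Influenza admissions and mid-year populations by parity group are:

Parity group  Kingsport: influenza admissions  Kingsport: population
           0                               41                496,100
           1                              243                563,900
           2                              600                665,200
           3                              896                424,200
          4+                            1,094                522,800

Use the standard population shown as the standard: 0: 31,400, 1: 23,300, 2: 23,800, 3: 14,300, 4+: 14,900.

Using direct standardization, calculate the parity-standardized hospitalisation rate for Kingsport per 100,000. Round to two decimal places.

88.66

Parity-specific rates per 100,000 for Kingsport: 8.26, 43.09, 90.20, 211.22, 209.26.
Standard total = 107,700; weights = 0.2916, 0.2163, 0.2210, 0.1328, 0.1383.
Standardized rate: 0.2916×8.26 + 0.2163×43.09 + 0.2210×90.20 + 0.1328×211.22 + 0.1383×209.26 = 88.6601 per 100,000.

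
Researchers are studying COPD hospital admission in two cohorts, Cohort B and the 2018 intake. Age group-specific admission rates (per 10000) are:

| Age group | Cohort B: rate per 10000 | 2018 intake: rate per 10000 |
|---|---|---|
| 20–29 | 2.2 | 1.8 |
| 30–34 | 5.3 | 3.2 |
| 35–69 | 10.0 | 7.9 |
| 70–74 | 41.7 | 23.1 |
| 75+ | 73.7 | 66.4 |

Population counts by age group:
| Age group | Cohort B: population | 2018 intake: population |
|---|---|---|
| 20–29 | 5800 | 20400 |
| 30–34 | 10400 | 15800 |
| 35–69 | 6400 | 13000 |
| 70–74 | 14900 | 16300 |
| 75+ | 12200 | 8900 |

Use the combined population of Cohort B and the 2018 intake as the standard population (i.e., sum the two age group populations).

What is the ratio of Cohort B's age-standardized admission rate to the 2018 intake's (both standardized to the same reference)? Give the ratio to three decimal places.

Combined standard total = 124100; weights = 0.2111, 0.2111, 0.1563, 0.2514, 0.1700.
Cohort B: 0.2111×2.2 + 0.2111×5.3 + 0.1563×10.0 + 0.2514×41.7 + 0.1700×73.7 = 26.1612 per 10000.
The 2018 intake: 0.2111×1.8 + 0.2111×3.2 + 0.1563×7.9 + 0.2514×23.1 + 0.1700×66.4 = 19.3878 per 10000.
Ratio = 26.1612 ÷ 19.3878 = 1.34937.

1.349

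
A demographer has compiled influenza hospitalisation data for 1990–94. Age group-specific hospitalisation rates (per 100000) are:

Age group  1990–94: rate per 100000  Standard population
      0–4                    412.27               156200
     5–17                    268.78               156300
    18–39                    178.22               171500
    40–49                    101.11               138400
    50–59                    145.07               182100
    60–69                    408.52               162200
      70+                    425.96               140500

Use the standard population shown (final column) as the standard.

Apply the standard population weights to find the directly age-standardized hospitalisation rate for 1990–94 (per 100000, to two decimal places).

Standard total = 1107200; weights = 0.1411, 0.1412, 0.1549, 0.1250, 0.1645, 0.1465, 0.1269.
Standardized rate: 0.1411×412.27 + 0.1412×268.78 + 0.1549×178.22 + 0.1250×101.11 + 0.1645×145.07 + 0.1465×408.52 + 0.1269×425.96 = 274.1075 per 100000.

274.11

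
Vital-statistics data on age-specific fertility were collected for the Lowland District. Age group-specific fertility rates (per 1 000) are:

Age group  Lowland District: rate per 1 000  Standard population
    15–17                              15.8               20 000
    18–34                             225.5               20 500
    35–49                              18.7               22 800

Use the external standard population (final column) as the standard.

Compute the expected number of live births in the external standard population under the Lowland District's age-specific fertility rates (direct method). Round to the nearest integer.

Expected live births = Σ (standard pop × age-specific rate ÷ 1 000)
= 20 000×15.8/1 000 + 20 500×225.5/1 000 + 22 800×18.7/1 000
= 316.00 + 4622.75 + 426.36 = 5365.11.

5365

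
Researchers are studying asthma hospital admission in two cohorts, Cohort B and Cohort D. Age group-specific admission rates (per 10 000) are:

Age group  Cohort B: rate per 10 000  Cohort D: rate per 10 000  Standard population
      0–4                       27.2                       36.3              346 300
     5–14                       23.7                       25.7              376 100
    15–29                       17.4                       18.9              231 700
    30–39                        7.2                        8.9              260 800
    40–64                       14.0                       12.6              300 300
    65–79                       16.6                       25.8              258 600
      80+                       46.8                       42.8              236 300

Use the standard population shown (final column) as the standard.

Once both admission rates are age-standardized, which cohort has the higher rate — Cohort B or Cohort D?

Cohort D

Standard total = 2 010 100; weights = 0.1723, 0.1871, 0.1153, 0.1297, 0.1494, 0.1287, 0.1176.
Cohort B: 0.1723×27.2 + 0.1871×23.7 + 0.1153×17.4 + 0.1297×7.2 + 0.1494×14.0 + 0.1287×16.6 + 0.1176×46.8 = 21.7890 per 10 000.
Cohort D: 0.1723×36.3 + 0.1871×25.7 + 0.1153×18.9 + 0.1297×8.9 + 0.1494×12.6 + 0.1287×25.8 + 0.1176×42.8 = 24.6286 per 10 000.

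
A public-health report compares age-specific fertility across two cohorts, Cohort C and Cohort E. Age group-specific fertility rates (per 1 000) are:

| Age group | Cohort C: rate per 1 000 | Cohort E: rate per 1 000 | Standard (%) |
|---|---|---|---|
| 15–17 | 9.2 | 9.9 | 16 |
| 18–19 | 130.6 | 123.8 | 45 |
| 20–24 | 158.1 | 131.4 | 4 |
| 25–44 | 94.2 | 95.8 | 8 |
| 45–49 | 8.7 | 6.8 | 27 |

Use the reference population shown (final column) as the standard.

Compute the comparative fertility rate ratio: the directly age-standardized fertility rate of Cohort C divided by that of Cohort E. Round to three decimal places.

Standard weights: 0.16, 0.45, 0.04, 0.08, 0.27.
Cohort C: 0.1600×9.2 + 0.4500×130.6 + 0.0400×158.1 + 0.0800×94.2 + 0.2700×8.7 = 76.4510 per 1 000.
Cohort E: 0.1600×9.9 + 0.4500×123.8 + 0.0400×131.4 + 0.0800×95.8 + 0.2700×6.8 = 72.0500 per 1 000.
Ratio = 76.4510 ÷ 72.0500 = 1.06108.

1.061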